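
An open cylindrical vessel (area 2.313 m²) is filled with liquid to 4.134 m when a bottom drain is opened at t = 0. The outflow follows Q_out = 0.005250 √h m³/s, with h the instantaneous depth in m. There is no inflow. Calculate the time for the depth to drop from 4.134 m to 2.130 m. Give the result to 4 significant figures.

Mass balance (ρ constant): A dh/dt = −0.005250 √h.
∫ h^(−1/2) dh = −(0.005250/A) ∫ dt, giving 2√h = 2√h₀ − (0.005250/A) t.
t = 2A(√h₀ − √h)/0.005250 = 2·2.313·(√4.134 − √2.130)/0.005250
  = 4.62600 × (2.03322 − 1.45945) / 0.005250 = 505.575 s.

505.6 s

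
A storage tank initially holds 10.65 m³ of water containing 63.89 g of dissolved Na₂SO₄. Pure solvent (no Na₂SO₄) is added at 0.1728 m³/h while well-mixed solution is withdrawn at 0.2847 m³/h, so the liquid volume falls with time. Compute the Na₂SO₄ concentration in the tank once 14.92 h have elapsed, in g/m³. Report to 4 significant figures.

4.610 g/m³

Let m(t) be the amount of Na₂SO₄. Volume: V(t) = V₀ + (Q_in − Q_out) t = 10.65 − 0.111900 t; V(14.92) = 8.98045 m³.
Solute balance: dm/dt = 0 − Q_out C = −Q_out m/V(t).
dm/m = −Q_out dt/(V₀ − 0.111900 t); integrating gives ln(m/m₀) = −(Q_out/(Q_in−Q_out)) ln(V/V₀).
m = m₀ (V₀/V)^(Q_out/(Q_in−Q_out)) = 63.89 × (10.65/8.98045)^(-2.54424) = 41.4027 g.
C = m/V = 41.4027/8.98045 = 4.61031 g/m³.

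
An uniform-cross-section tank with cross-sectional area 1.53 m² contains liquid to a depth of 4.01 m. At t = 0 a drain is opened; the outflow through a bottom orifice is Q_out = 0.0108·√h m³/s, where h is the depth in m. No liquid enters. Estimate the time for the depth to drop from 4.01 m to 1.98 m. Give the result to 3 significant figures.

169 s

Mass balance (ρ constant): A dh/dt = −0.0108 √h.
This is separable: 2 d(√h)/dt = −0.0108/A, so √h = √h₀ − (0.0108/(2A)) t.
t = 2A(√h₀ − √h)/0.0108 = 2·1.53·(√4.01 − √1.98)/0.0108
  = 3.0600 × (2.0025 − 1.4071) / 0.0108 = 168.69 s.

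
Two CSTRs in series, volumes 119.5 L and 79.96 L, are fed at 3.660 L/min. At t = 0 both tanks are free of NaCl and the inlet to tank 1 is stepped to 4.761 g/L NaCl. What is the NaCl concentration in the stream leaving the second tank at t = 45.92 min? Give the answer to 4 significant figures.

Each tank obeys Vᵢ dCᵢ/dt = Q(Cᵢ₋₁ − Cᵢ), so τᵢ = Vᵢ/Q.
τ₁ = 119.5/3.660 = 32.6503 min; τ₂ = 79.96/3.660 = 21.8470 min.
Solving the cascade with C₁(0)=C₂(0)=0 gives C₂(t) = C_in[1 − (τ₁ e^(−t/τ₁) − τ₂ e^(−t/τ₂))/(τ₁ − τ₂)].
At t = 45.92: e^(−t/τ₁) = 0.245019, e^(−t/τ₂) = 0.122225.
C₂ = 4.761·[1 − (32.6503·0.245019 − 21.8470·0.122225)/(10.8033)] = 4.761·0.506661 = 2.41221 g/L.

2.412 g/L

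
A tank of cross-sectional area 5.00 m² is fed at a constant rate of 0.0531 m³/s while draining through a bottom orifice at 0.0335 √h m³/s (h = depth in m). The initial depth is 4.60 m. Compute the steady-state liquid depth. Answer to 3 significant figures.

2.51 m

A dh/dt = Q_in − 0.0335 √h. Steady state requires inflow = outflow:
Q_in = 0.0335 √h_ss ⇒ √h_ss = 0.0531/0.0335 = 1.5851.
h_ss = 1.5851² = 2.5125 m. (Since h₀ = 4.60 m > h_ss, the level will fall toward this value.)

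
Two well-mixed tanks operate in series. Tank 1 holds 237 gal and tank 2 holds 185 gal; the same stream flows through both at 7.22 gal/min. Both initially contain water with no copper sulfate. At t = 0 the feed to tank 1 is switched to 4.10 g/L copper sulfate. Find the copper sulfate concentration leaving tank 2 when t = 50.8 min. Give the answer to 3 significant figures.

Time constants: τᵢ = Vᵢ/Q for each well-mixed tank.
τ₁ = 237/7.22 = 32.825 min; τ₂ = 185/7.22 = 25.623 min.
Solving the cascade with C₁(0)=C₂(0)=0 gives C₂(t) = C_in[1 − (τ₁ e^(−t/τ₁) − τ₂ e^(−t/τ₂))/(τ₁ − τ₂)].
At t = 50.8: e^(−t/τ₁) = 0.21276, e^(−t/τ₂) = 0.13771.
C₂ = 4.10·[1 − (32.825·0.21276 − 25.623·0.13771)/(7.2022)] = 4.10·0.52024 = 2.1330 g/L.

2.13 g/L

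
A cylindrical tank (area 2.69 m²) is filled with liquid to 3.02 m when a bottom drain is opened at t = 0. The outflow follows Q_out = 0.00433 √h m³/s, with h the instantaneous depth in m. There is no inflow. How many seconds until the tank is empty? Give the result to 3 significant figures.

2160 s

With no inflow, A dh/dt = −0.00433 √h.
∫ h^(−1/2) dh = −(0.00433/A) ∫ dt, giving 2√h = 2√h₀ − (0.00433/A) t.
Set h = 0: 2√h₀ = (0.00433/A) t_empty ⇒ t_empty = 2A√h₀/0.00433.
t_empty = 2·2.69·√3.02/0.00433 = 5.3800·1.7378/0.00433 = 2159.2 s.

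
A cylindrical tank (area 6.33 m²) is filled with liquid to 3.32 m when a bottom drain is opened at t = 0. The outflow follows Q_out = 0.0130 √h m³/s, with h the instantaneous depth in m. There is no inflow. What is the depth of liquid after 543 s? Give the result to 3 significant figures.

1.60 m

With no inflow, A dh/dt = −0.0130 √h.
This is separable: 2 d(√h)/dt = −0.0130/A, so √h = √h₀ − (0.0130/(2A)) t.
√h = √3.32 − 0.0130·543/(2·6.33) = 1.8221 − 0.55758 = 1.2645.
h = 1.2645² = 1.5990 m.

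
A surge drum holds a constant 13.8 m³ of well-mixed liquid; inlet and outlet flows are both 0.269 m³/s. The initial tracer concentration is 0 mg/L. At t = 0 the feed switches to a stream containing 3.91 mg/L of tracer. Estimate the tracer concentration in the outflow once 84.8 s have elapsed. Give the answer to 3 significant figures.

3.16 mg/L

Species balance on the tank: V dC/dt = Q(C_in − C).
Rewrite as dC/dt + C/τ = C_in/τ, τ = V/Q = 51.301 s.
Integrating: C(t) = C_in + (C₀ − C_in) e^(−t/τ).
C(84.8) = 3.91 + (0 − 3.91)·e^(−84.8/51.301) = 3.91 + (-3.9100)·0.19148 = 3.1613 mg/L.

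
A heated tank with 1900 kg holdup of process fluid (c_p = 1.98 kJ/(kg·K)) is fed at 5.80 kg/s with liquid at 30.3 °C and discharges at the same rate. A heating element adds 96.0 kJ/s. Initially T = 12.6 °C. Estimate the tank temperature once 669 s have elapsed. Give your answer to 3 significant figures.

Energy balance: M c_p dT/dt = ṁ c_p (T_in − T) + 96.0.
τ = M/ṁ = 327.59 s; T_ss = T_in + Q̇/(ṁ c_p) = 30.3 + 96.0/(5.80·1.98) = 38.659 °C.
Integrating: T(t) = T_ss + (T₀ − T_ss) e^(−t/τ).
T(669) = 38.659 + (-26.059)·e^(−669/327.59) = 38.659 + (-26.059)·0.12974 = 35.278 °C.

35.3 °C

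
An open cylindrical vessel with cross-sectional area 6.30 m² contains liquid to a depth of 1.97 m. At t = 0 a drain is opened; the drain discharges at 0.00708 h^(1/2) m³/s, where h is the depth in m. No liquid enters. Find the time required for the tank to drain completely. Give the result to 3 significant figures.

2500 s

Volume balance on the tank: A dh/dt = −0.00708 √h.
This is separable: 2 d(√h)/dt = −0.00708/A, so √h = √h₀ − (0.00708/(2A)) t.
Set h = 0: 2√h₀ = (0.00708/A) t_empty ⇒ t_empty = 2A√h₀/0.00708.
t_empty = 2·6.30·√1.97/0.00708 = 12.600·1.4036/0.00708 = 2497.9 s.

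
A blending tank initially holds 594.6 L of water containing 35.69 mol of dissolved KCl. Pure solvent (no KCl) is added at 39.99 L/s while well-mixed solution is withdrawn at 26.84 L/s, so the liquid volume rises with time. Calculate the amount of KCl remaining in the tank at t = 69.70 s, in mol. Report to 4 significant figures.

5.318 mol

Total volume: dV/dt = Q_in − Q_out = 13.1500 L/s, so V(t) = 594.6 + 13.1500 t and V(69.70) = 1511.16 L.
Species balance (pure solvent in): dm/dt = −Q_out · m/V(t).
dm/m = −Q_out dt/(V₀ + 13.1500 t); integrating gives ln(m/m₀) = −(Q_out/(Q_in−Q_out)) ln(V/V₀).
m = m₀ (V₀/V)^(Q_out/(Q_in−Q_out)) = 35.69 × (594.6/1511.16)^(2.04106) = 5.31794 mol.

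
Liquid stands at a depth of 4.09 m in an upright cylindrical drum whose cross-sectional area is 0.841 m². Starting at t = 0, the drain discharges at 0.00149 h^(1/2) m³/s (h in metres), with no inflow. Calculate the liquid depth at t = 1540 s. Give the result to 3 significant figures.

0.433 m

With no inflow, A dh/dt = −0.00149 √h.
∫ h^(−1/2) dh = −(0.00149/A) ∫ dt, giving 2√h = 2√h₀ − (0.00149/A) t.
√h = √4.09 − 0.00149·1540/(2·0.841) = 2.0224 − 1.3642 = 0.65817.
h = 0.65817² = 0.43318 m.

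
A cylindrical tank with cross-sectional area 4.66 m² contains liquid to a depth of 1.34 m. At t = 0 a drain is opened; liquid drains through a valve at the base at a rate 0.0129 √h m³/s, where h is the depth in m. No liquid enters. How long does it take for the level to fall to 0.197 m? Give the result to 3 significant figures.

Unsteady balance on liquid volume: A dh/dt = −0.0129 √h.
Separate and integrate: 2(√h − √h₀) = −(0.0129/A) t.
t = 2A(√h₀ − √h)/0.0129 = 2·4.66·(√1.34 − √0.197)/0.0129
  = 9.3200 × (1.1576 − 0.44385) / 0.0129 = 515.66 s.

516 s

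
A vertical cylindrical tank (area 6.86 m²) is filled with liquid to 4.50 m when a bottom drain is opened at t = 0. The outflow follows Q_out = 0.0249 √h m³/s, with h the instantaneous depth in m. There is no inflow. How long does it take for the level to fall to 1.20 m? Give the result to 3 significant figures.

With no inflow, A dh/dt = −0.0249 √h.
Separate and integrate: 2(√h − √h₀) = −(0.0249/A) t.
t = 2A(√h₀ − √h)/0.0249 = 2·6.86·(√4.50 − √1.20)/0.0249
  = 13.720 × (2.1213 − 1.0954) / 0.0249 = 565.26 s.

565 s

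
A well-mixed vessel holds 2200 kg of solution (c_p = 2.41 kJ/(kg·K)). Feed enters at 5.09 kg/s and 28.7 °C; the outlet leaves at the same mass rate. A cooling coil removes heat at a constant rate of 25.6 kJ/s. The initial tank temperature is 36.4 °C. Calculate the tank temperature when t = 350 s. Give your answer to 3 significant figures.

M c_p dT/dt = ṁ c_p (T_in − T) − Q̇.
τ = M/ṁ = 432.22 s; T_ss = T_in − Q̇/(ṁ c_p) = 28.7 − 25.6/(5.09·2.41) = 26.613 °C.
T approaches T_ss exponentially: T(t) = T_ss + (T₀ − T_ss) e^(−t/τ).
T(350) = 26.613 + (9.7869)·e^(−350/432.22) = 26.613 + (9.7869)·0.44496 = 30.968 °C.

31.0 °C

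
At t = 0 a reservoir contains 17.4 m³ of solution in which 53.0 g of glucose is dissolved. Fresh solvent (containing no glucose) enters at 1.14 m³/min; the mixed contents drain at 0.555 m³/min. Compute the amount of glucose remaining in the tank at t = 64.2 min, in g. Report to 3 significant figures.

17.8 g

Total volume: dV/dt = Q_in − Q_out = 0.58500 m³/min, so V(t) = 17.4 + 0.58500 t and V(64.2) = 54.957 m³.
Species balance (pure solvent in): dm/dt = −Q_out · m/V(t).
dm/m = −Q_out dt/(V₀ + 0.58500 t); integrating gives ln(m/m₀) = −(Q_out/(Q_in−Q_out)) ln(V/V₀).
m = m₀ (V₀/V)^(Q_out/(Q_in−Q_out)) = 53.0 × (17.4/54.957)^(0.94872) = 17.800 g.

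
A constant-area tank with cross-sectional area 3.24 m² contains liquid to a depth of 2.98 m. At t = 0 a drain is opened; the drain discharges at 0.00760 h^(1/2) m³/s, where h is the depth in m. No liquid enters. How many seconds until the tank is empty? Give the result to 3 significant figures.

1470 s

A dh/dt = −Q_out = −0.00760 √h.
Separate and integrate: 2(√h − √h₀) = −(0.00760/A) t.
Set h = 0: 2√h₀ = (0.00760/A) t_empty ⇒ t_empty = 2A√h₀/0.00760.
t_empty = 2·3.24·√2.98/0.00760 = 6.4800·1.7263/0.00760 = 1471.9 s.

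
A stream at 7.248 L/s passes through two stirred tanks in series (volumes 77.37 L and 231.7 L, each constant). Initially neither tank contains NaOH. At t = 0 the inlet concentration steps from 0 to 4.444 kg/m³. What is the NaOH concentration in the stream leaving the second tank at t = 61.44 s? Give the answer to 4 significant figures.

3.475 kg/m³

Time constants: τᵢ = Vᵢ/Q for each well-mixed tank.
τ₁ = 77.37/7.248 = 10.6747 s; τ₂ = 231.7/7.248 = 31.9674 s.
Solving the cascade with C₁(0)=C₂(0)=0 gives C₂(t) = C_in[1 − (τ₁ e^(−t/τ₁) − τ₂ e^(−t/τ₂))/(τ₁ − τ₂)].
At t = 61.44: e^(−t/τ₁) = 0.00316475, e^(−t/τ₂) = 0.146321.
C₂ = 4.444·[1 − (10.6747·0.00316475 − 31.9674·0.146321)/(-21.2928)] = 4.444·0.781911 = 3.47481 kg/m³.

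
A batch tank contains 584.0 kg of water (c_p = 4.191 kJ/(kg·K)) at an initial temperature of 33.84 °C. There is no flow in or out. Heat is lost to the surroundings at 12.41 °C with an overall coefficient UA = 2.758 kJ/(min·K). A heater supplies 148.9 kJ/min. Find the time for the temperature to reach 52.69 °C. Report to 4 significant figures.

Lumped-capacitance energy balance: M c_p dT/dt = UA(T_amb − T) + Q̇.
τ = M c_p/UA = 887.434 min; T_ss = T_amb + Q̇/UA = 12.41 + 148.9/2.758 = 66.3984 °C.
T(t) = T_ss + (T₀ − T_ss)e^(−t/τ); set T = 52.69:
t = −τ ln[(T − T_ss)/(T₀ − T_ss)] = −887.434 · ln(0.421040) = 767.654 min.

767.7 min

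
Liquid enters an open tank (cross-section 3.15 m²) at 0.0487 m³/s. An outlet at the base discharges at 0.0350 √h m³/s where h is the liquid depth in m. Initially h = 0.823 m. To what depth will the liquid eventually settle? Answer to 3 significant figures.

1.94 m

A dh/dt = Q_in − 0.0350 √h. Steady state requires inflow = outflow:
Q_in = 0.0350 √h_ss ⇒ √h_ss = 0.0487/0.0350 = 1.3914.
h_ss = 1.3914² = 1.9361 m. (Since h₀ = 0.823 m < h_ss, the level will rise toward this value.)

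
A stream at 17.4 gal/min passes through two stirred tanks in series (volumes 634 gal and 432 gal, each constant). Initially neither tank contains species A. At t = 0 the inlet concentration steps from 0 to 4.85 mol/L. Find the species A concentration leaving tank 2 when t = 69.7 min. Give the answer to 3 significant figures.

Time constants: τᵢ = Vᵢ/Q for each well-mixed tank.
τ₁ = 634/17.4 = 36.437 min; τ₂ = 432/17.4 = 24.828 min.
Tank 1: C₁ = C_in(1 − e^(−t/τ₁)). Tank 2 (τ₁ ≠ τ₂): C₂ = C_in[1 − (τ₁ e^(−t/τ₁) − τ₂ e^(−t/τ₂))/(τ₁ − τ₂)].
At t = 69.7: e^(−t/τ₁) = 0.14765, e^(−t/τ₂) = 0.060364.
C₂ = 4.85·[1 − (36.437·0.14765 − 24.828·0.060364)/(11.609)] = 4.85·0.66568 = 3.2285 mol/L.

3.23 mol/L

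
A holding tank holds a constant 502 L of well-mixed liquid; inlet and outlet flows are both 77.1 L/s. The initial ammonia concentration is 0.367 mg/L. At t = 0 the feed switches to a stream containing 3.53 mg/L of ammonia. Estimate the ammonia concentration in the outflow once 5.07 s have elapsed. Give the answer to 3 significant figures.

Mass balance on the solute (V constant): V dC/dt = Q(C_in − C).
So dC/dt = (C_in − C)/τ with τ = V/Q = 502/77.1 = 6.5110 s.
This is linear first-order; C(t) = C_in + (C₀ − C_in) e^(−t/τ).
C(5.07) = 3.53 + (0.367 − 3.53)·e^(−5.07/6.5110) = 3.53 + (-3.1630)·0.45901 = 2.0781 mg/L.

2.08 mg/L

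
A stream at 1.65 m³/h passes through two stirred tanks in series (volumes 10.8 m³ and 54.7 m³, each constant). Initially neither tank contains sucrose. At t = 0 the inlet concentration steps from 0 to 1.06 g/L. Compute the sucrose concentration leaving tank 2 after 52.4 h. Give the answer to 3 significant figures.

Species balance on tank i: dCᵢ/dt = (Cᵢ₋₁ − Cᵢ)/τᵢ with τᵢ = Vᵢ/Q.
τ₁ = 10.8/1.65 = 6.5455 h; τ₂ = 54.7/1.65 = 33.152 h.
Tank 1: C₁ = C_in(1 − e^(−t/τ₁)). Tank 2 (τ₁ ≠ τ₂): C₂ = C_in[1 − (τ₁ e^(−t/τ₁) − τ₂ e^(−t/τ₂))/(τ₁ − τ₂)].
At t = 52.4: e^(−t/τ₁) = 0.00033360, e^(−t/τ₂) = 0.20585.
C₂ = 1.06·[1 − (6.5455·0.00033360 − 33.152·0.20585)/(-26.606)] = 1.06·0.74359 = 0.78821 g/L.

0.788 g/L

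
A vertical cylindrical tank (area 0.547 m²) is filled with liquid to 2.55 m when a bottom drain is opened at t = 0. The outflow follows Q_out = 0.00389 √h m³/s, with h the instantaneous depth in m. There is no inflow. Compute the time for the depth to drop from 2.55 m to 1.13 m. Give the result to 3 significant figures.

150 s

Volume balance on the tank: A dh/dt = −0.00389 √h.
∫ h^(−1/2) dh = −(0.00389/A) ∫ dt, giving 2√h = 2√h₀ − (0.00389/A) t.
t = 2A(√h₀ − √h)/0.00389 = 2·0.547·(√2.55 − √1.13)/0.00389
  = 1.0940 × (1.5969 − 1.0630) / 0.00389 = 150.14 s.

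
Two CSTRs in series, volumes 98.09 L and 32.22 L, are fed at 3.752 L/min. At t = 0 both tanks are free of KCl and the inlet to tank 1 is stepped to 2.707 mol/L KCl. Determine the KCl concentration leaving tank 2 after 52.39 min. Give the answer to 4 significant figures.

2.167 mol/L

Species balance on tank i: dCᵢ/dt = (Cᵢ₋₁ − Cᵢ)/τᵢ with τᵢ = Vᵢ/Q.
τ₁ = 98.09/3.752 = 26.1434 min; τ₂ = 32.22/3.752 = 8.58742 min.
Solving the cascade with C₁(0)=C₂(0)=0 gives C₂(t) = C_in[1 − (τ₁ e^(−t/τ₁) − τ₂ e^(−t/τ₂))/(τ₁ − τ₂)].
At t = 52.39: e^(−t/τ₁) = 0.134802, e^(−t/τ₂) = 0.00224111.
C₂ = 2.707·[1 − (26.1434·0.134802 − 8.58742·0.00224111)/(17.5560)] = 2.707·0.800356 = 2.16656 mol/L.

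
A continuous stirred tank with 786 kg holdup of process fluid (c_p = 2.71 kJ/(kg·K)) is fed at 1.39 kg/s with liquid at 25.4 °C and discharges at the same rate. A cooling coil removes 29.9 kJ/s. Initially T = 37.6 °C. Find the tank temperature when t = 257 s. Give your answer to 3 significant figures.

Unsteady energy balance on the tank contents: M c_p dT/dt = ṁ c_p (T_in − T) − 29.9.
Rearrange: dT/dt = (T_ss − T)/τ with τ = M/ṁ = 565.47 s and T_ss = T_in − Q̇/(ṁ c_p) = 17.462 °C.
Integrating: T(t) = T_ss + (T₀ − T_ss) e^(−t/τ).
T(257) = 17.462 + (20.138)·e^(−257/565.47) = 17.462 + (20.138)·0.63477 = 30.245 °C.

30.2 °C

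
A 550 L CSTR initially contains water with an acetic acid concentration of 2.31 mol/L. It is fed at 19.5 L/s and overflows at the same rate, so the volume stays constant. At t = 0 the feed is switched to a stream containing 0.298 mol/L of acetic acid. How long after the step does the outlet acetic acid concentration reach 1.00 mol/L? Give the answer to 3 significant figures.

Species balance: V dC/dt = Q(C_in − C) ⇒ τ = V/Q = 28.205 s.
C(t) = C_in + (C₀ − C_in) e^(−t/τ). Set C = 1.00 and solve for t:
e^(−t/τ) = (C − C_in)/(C₀ − C_in) = (1.00 − 0.298)/(2.31 − 0.298) = 0.34891
t = −τ ln(…) = 28.205 × 1.0530 = 29.699 s.

29.7 s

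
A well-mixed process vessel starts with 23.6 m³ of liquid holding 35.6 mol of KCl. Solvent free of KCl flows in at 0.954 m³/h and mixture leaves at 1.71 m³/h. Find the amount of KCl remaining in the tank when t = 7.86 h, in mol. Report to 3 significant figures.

18.5 mol

Let m(t) be the amount of KCl. Volume: V(t) = V₀ + (Q_in − Q_out) t = 23.6 − 0.75600 t; V(7.86) = 17.658 m³.
Solute balance: dm/dt = 0 − Q_out C = −Q_out m/V(t).
dm/m = −Q_out dt/(V₀ − 0.75600 t); integrating gives ln(m/m₀) = −(Q_out/(Q_in−Q_out)) ln(V/V₀).
m = m₀ (V₀/V)^(Q_out/(Q_in−Q_out)) = 35.6 × (23.6/17.658)^(-2.2619) = 18.472 mol.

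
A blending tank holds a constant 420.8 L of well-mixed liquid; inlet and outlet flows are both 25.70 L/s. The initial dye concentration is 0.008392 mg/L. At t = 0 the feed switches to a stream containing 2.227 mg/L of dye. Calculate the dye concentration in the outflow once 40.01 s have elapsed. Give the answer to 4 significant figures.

Unsteady species balance (constant V, well mixed): V dC/dt = Q(C_in − C).
Time constant τ = V/Q = 420.8/25.70 = 16.3735 s.
This is linear first-order; C(t) = C_in + (C₀ − C_in) e^(−t/τ).
C(40.01) = 2.227 + (0.008392 − 2.227)·e^(−40.01/16.3735) = 2.227 + (-2.21861)·0.0868497 = 2.03431 mg/L.

2.034 mg/L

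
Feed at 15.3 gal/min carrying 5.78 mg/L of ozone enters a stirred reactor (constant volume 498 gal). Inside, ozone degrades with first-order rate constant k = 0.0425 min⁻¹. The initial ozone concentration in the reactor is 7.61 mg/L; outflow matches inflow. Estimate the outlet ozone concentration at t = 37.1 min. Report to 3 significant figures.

2.77 mg/L

Accumulation = in − out − consumed: V dC/dt = Q C_in − Q C − k V C.
This is linear with rate a = Q/V + k = 0.073223 min⁻¹.
C_ss = Q C_in/(Q + kV) = 2.4252 mg/L; C(t) = C_ss + (C₀ − C_ss) e^(−a t).
C(37.1) = 2.4252 + (5.1848)·e^(−0.073223·37.1) = 2.4252 + (5.1848)·0.066101 = 2.7679 mg/L.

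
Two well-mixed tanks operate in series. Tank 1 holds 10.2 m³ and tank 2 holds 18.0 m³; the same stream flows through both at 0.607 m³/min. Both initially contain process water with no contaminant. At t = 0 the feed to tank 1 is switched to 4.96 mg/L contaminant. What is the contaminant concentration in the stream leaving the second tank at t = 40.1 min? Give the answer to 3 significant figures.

2.60 mg/L

Each tank obeys Vᵢ dCᵢ/dt = Q(Cᵢ₋₁ − Cᵢ), so τᵢ = Vᵢ/Q.
τ₁ = 10.2/0.607 = 16.804 min; τ₂ = 18.0/0.607 = 29.654 min.
Tank 1: C₁ = C_in(1 − e^(−t/τ₁)). Tank 2 (τ₁ ≠ τ₂): C₂ = C_in[1 − (τ₁ e^(−t/τ₁) − τ₂ e^(−t/τ₂))/(τ₁ − τ₂)].
At t = 40.1: e^(−t/τ₁) = 0.091965, e^(−t/τ₂) = 0.25865.
C₂ = 4.96·[1 − (16.804·0.091965 − 29.654·0.25865)/(-12.850)] = 4.96·0.52337 = 2.5959 mg/L.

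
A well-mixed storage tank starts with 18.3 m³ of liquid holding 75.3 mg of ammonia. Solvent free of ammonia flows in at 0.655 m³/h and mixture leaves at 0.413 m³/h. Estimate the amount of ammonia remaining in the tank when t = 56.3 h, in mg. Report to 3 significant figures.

Total volume: dV/dt = Q_in − Q_out = 0.24200 m³/h, so V(t) = 18.3 + 0.24200 t and V(56.3) = 31.925 m³.
Species balance (pure solvent in): dm/dt = −Q_out · m/V(t).
dm/m = −Q_out dt/(V₀ + 0.24200 t); integrating gives ln(m/m₀) = −(Q_out/(Q_in−Q_out)) ln(V/V₀).
m = m₀ (V₀/V)^(Q_out/(Q_in−Q_out)) = 75.3 × (18.3/31.925)^(1.7066) = 29.131 mg.

29.1 mg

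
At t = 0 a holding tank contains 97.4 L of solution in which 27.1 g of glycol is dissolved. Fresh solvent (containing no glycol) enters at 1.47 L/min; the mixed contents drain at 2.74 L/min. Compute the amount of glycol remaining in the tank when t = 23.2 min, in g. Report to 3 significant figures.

12.5 g

Let m(t) be the amount of glycol. Volume: V(t) = V₀ + (Q_in − Q_out) t = 97.4 − 1.2700 t; V(23.2) = 67.936 L.
Solute balance: dm/dt = 0 − Q_out C = −Q_out m/V(t).
Separate: dm/m = −Q_out dt/V(t) ⇒ ln(m/m₀) = −(Q_out/(Q_in−Q_out)) ln(V/V₀).
m = m₀ (V₀/V)^(Q_out/(Q_in−Q_out)) = 27.1 × (97.4/67.936)^(-2.1575) = 12.457 g.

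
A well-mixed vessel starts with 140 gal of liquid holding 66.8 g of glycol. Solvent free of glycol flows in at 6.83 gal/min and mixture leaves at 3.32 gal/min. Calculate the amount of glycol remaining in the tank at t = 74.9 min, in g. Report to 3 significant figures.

Total volume: dV/dt = Q_in − Q_out = 3.5100 gal/min, so V(t) = 140 + 3.5100 t and V(74.9) = 402.90 gal.
No glycol enters, so dm/dt = −Q_out · (m/V).
dm/m = −Q_out dt/(V₀ + 3.5100 t); integrating gives ln(m/m₀) = −(Q_out/(Q_in−Q_out)) ln(V/V₀).
m = m₀ (V₀/V)^(Q_out/(Q_in−Q_out)) = 66.8 × (140/402.90)^(0.94587) = 24.579 g.

24.6 g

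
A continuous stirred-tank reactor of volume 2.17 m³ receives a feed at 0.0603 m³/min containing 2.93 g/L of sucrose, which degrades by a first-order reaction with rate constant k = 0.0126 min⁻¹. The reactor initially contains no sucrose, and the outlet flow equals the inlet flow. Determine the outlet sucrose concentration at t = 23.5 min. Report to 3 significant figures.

Accumulation = in − out − consumed: V dC/dt = Q C_in − Q C − k V C.
This is linear with rate a = Q/V + k = 0.040388 min⁻¹.
C_ss = Q C_in/(Q + kV) = 2.0159 g/L; C(t) = C_ss + (C₀ − C_ss) e^(−a t).
C(23.5) = 2.0159 + (-2.0159)·e^(−0.040388·23.5) = 2.0159 + (-2.0159)·0.38708 = 1.2356 g/L.

1.24 g/L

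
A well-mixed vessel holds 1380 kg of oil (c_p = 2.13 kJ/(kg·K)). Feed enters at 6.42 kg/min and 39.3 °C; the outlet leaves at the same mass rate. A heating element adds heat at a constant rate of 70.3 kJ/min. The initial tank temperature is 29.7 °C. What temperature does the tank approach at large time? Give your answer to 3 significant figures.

44.4 °C

M c_p dT/dt = ṁ c_p (T_in − T) + Q̇.
At steady state dT/dt = 0 ⇒ T_ss = T_in + Q̇/(ṁ c_p) = 39.3 + 70.3/(6.42·2.13) = 44.441 °C.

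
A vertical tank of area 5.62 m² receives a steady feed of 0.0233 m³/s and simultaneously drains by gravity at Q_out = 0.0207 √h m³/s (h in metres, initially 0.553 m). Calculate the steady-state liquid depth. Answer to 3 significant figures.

1.27 m

Level balance: A dh/dt = 0.0233 − 0.0207 √h. Setting dh/dt = 0:
Q_in = 0.0207 √h_ss ⇒ √h_ss = 0.0233/0.0207 = 1.1256.
h_ss = 1.1256² = 1.2670 m. (Since h₀ = 0.553 m < h_ss, the level will rise toward this value.)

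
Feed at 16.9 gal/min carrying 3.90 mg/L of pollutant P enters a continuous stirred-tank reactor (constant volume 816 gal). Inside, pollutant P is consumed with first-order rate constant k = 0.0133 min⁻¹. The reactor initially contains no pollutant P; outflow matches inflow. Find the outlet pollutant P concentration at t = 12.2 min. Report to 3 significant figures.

0.807 mg/L

V dC/dt = Q(C_in − C) − k V C.
This is linear with rate a = Q/V + k = 0.034011 min⁻¹.
C_ss = Q C_in/(Q + kV) = 2.3749 mg/L; C(t) = C_ss + (C₀ − C_ss) e^(−a t).
C(12.2) = 2.3749 + (-2.3749)·e^(−0.034011·12.2) = 2.3749 + (-2.3749)·0.66039 = 0.80655 mg/L.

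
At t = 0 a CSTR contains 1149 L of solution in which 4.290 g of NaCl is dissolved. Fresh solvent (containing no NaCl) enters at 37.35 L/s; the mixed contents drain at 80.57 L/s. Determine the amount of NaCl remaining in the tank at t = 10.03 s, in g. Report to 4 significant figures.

Total volume: dV/dt = Q_in − Q_out = -43.2200 L/s, so V(t) = 1149 − 43.2200 t and V(10.03) = 715.503 L.
Species balance (pure solvent in): dm/dt = −Q_out · m/V(t).
Separate: dm/m = −Q_out dt/V(t) ⇒ ln(m/m₀) = −(Q_out/(Q_in−Q_out)) ln(V/V₀).
m = m₀ (V₀/V)^(Q_out/(Q_in−Q_out)) = 4.290 × (1149/715.503)^(-1.86418) = 1.77410 g.

1.774 g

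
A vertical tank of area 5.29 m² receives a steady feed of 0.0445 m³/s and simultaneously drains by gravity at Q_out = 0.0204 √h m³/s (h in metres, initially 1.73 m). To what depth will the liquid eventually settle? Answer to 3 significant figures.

Unsteady balance on liquid volume: A dh/dt = Q_in − 0.0204 √h. At steady state dh/dt = 0:
Q_in = 0.0204 √h_ss ⇒ √h_ss = 0.0445/0.0204 = 2.1814.
h_ss = 2.1814² = 4.7584 m. (Since h₀ = 1.73 m < h_ss, the level will rise toward this value.)

4.76 m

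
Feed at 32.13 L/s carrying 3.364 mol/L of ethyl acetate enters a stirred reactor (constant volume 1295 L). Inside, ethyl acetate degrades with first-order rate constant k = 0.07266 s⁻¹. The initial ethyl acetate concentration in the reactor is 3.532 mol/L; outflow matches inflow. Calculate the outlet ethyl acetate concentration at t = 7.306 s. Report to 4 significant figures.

2.169 mol/L

Accumulation = in − out − consumed: V dC/dt = Q C_in − Q C − k V C.
dC/dt = (Q/V) C_in − (Q/V + k) C; effective rate a = Q/V + k = 0.0248108 + 0.07266 = 0.0974708 s⁻¹.
C_ss = Q C_in/(Q + kV) = 0.856293 mol/L; C(t) = C_ss + (C₀ − C_ss) e^(−a t).
C(7.306) = 0.856293 + (2.67571)·e^(−0.0974708·7.306) = 0.856293 + (2.67571)·0.490602 = 2.16900 mol/L.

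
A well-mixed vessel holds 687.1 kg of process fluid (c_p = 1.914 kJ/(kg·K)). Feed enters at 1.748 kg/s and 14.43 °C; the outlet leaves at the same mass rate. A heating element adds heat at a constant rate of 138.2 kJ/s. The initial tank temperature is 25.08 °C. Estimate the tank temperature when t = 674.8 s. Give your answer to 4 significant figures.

50.23 °C

M c_p dT/dt = ṁ c_p (T_in − T) + Q̇.
Rearrange: dT/dt = (T_ss − T)/τ with τ = M/ṁ = 393.078 s and T_ss = T_in + Q̇/(ṁ c_p) = 55.7371 °C.
T approaches T_ss exponentially: T(t) = T_ss + (T₀ − T_ss) e^(−t/τ).
T(674.8) = 55.7371 + (-30.6571)·e^(−674.8/393.078) = 55.7371 + (-30.6571)·0.179657 = 50.2294 °C.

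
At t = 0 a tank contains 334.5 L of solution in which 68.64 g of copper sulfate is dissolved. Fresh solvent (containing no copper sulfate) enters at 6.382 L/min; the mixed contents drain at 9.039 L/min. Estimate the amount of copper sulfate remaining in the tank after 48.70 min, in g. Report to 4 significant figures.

13.00 g

Total volume: dV/dt = Q_in − Q_out = -2.65700 L/min, so V(t) = 334.5 − 2.65700 t and V(48.70) = 205.104 L.
Solute balance: dm/dt = 0 − Q_out C = −Q_out m/V(t).
Separate: dm/m = −Q_out dt/V(t) ⇒ ln(m/m₀) = −(Q_out/(Q_in−Q_out)) ln(V/V₀).
m = m₀ (V₀/V)^(Q_out/(Q_in−Q_out)) = 68.64 × (334.5/205.104)^(-3.40196) = 12.9995 g.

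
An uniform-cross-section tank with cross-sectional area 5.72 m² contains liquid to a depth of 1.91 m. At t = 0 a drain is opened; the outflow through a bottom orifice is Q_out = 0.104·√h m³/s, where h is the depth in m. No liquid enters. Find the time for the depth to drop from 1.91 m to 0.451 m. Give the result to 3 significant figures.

78.2 s

A dh/dt = −Q_out = −0.104 √h.
Separate and integrate: 2(√h − √h₀) = −(0.104/A) t.
t = 2A(√h₀ − √h)/0.104 = 2·5.72·(√1.91 − √0.451)/0.104
  = 11.440 × (1.3820 − 0.67157) / 0.104 = 78.151 s.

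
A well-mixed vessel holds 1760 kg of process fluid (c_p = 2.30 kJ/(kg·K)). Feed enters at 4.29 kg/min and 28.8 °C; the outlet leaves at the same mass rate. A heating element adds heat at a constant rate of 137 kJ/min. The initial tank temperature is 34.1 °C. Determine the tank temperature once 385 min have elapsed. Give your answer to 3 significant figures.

39.3 °C

M c_p dT/dt = ṁ c_p (T_in − T) + Q̇.
τ = M/ṁ = 410.26 min; T_ss = T_in + Q̇/(ṁ c_p) = 28.8 + 137/(4.29·2.30) = 42.685 °C.
T approaches T_ss exponentially: T(t) = T_ss + (T₀ − T_ss) e^(−t/τ).
T(385) = 42.685 + (-8.5847)·e^(−385/410.26) = 42.685 + (-8.5847)·0.39124 = 39.326 °C.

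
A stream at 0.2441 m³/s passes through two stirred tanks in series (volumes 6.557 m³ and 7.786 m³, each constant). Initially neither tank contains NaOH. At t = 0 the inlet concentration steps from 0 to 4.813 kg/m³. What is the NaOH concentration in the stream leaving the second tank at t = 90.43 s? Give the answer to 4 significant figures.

Time constants: τᵢ = Vᵢ/Q for each well-mixed tank.
τ₁ = 6.557/0.2441 = 26.8619 s; τ₂ = 7.786/0.2441 = 31.8968 s.
Tank 1: C₁ = C_in(1 − e^(−t/τ₁)). Tank 2 (τ₁ ≠ τ₂): C₂ = C_in[1 − (τ₁ e^(−t/τ₁) − τ₂ e^(−t/τ₂))/(τ₁ − τ₂)].
At t = 90.43: e^(−t/τ₁) = 0.0345111, e^(−t/τ₂) = 0.0587136.
C₂ = 4.813·[1 − (26.8619·0.0345111 − 31.8968·0.0587136)/(-5.03482)] = 4.813·0.812161 = 3.90893 kg/m³.

3.909 kg/m³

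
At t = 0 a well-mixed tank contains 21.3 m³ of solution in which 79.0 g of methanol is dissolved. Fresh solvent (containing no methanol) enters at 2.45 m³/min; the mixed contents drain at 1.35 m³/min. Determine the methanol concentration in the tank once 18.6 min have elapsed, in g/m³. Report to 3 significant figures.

0.828 g/m³

Let m(t) be the amount of methanol. Volume: V(t) = V₀ + (Q_in − Q_out) t = 21.3 + 1.1000 t; V(18.6) = 41.760 m³.
Species balance (pure solvent in): dm/dt = −Q_out · m/V(t).
dm/m = −Q_out dt/(V₀ + 1.1000 t); integrating gives ln(m/m₀) = −(Q_out/(Q_in−Q_out)) ln(V/V₀).
m = m₀ (V₀/V)^(Q_out/(Q_in−Q_out)) = 79.0 × (21.3/41.760)^(1.2273) = 34.578 g.
C = m/V = 34.578/41.760 = 0.82801 g/m³.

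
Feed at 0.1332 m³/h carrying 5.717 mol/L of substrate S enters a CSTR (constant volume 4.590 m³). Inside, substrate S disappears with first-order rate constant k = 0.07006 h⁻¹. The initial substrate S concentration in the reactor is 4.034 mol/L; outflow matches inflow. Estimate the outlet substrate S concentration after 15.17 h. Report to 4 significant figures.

Accumulation = in − out − consumed: V dC/dt = Q C_in − Q C − k V C.
This is linear with rate a = Q/V + k = 0.0990796 h⁻¹.
C_ss = Q C_in/(Q + kV) = 1.67446 mol/L; C(t) = C_ss + (C₀ − C_ss) e^(−a t).
C(15.17) = 1.67446 + (2.35954)·e^(−0.0990796·15.17) = 1.67446 + (2.35954)·0.222453 = 2.19935 mol/L.

2.199 mol/L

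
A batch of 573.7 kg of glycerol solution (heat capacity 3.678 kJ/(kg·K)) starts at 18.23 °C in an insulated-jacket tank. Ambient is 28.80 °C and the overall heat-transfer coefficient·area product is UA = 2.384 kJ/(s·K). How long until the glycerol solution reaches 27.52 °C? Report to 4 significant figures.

M c_p dT/dt = −UA(T − T_amb).
τ = M c_p/UA = 885.096 s; T_ss = T_amb = 28.8000 °C.
T(t) = T_ss + (T₀ − T_ss)e^(−t/τ); set T = 27.52:
t = −τ ln[(T − T_ss)/(T₀ − T_ss)] = −885.096 · ln(0.121097) = 1868.58 s.

1869 s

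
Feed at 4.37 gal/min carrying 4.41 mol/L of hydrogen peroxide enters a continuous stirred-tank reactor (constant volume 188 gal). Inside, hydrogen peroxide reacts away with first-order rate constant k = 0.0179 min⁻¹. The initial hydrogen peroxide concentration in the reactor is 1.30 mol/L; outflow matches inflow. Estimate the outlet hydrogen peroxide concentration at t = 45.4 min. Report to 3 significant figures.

2.31 mol/L

Accumulation = in − out − consumed: V dC/dt = Q C_in − Q C − k V C.
dC/dt = (Q/V) C_in − (Q/V + k) C; effective rate a = Q/V + k = 0.023245 + 0.0179 = 0.041145 min⁻¹.
C_ss = Q C_in/(Q + kV) = 2.4914 mol/L; C(t) = C_ss + (C₀ − C_ss) e^(−a t).
C(45.4) = 2.4914 + (-1.1914)·e^(−0.041145·45.4) = 2.4914 + (-1.1914)·0.15444 = 2.3074 mol/L.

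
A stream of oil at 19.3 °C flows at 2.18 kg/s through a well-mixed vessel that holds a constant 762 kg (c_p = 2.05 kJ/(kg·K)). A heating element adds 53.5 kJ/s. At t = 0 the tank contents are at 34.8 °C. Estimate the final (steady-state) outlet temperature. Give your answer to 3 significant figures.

31.3 °C

Energy balance: M c_p dT/dt = ṁ c_p (T_in − T) + 53.5.
At steady state dT/dt = 0 ⇒ T_ss = T_in + Q̇/(ṁ c_p) = 19.3 + 53.5/(2.18·2.05) = 31.271 °C.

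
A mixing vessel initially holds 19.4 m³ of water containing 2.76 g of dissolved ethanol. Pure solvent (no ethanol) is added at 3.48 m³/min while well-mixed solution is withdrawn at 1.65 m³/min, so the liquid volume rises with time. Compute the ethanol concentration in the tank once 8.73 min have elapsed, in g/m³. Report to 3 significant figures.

0.0454 g/m³

Total volume: dV/dt = Q_in − Q_out = 1.8300 m³/min, so V(t) = 19.4 + 1.8300 t and V(8.73) = 35.376 m³.
Solute balance: dm/dt = 0 − Q_out C = −Q_out m/V(t).
Separate: dm/m = −Q_out dt/V(t) ⇒ ln(m/m₀) = −(Q_out/(Q_in−Q_out)) ln(V/V₀).
m = m₀ (V₀/V)^(Q_out/(Q_in−Q_out)) = 2.76 × (19.4/35.376)^(0.90164) = 1.6057 g.
C = m/V = 1.6057/35.376 = 0.045390 g/m³.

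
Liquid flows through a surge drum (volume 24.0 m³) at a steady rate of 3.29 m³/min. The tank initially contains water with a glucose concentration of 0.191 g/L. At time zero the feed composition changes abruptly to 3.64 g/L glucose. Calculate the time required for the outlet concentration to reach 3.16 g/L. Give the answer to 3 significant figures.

14.4 min

Species balance: V dC/dt = Q(C_in − C) ⇒ τ = V/Q = 7.2948 min.
C(t) = C_in + (C₀ − C_in) e^(−t/τ). Set C = 3.16 and solve for t:
e^(−t/τ) = (C − C_in)/(C₀ − C_in) = (3.16 − 3.64)/(0.191 − 3.64) = 0.13917
t = −τ ln(…) = 7.2948 × 1.9721 = 14.386 min.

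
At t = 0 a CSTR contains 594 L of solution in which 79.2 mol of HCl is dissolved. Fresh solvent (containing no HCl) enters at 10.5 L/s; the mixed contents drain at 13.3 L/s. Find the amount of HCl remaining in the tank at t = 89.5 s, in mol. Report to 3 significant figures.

Let m(t) be the amount of HCl. Volume: V(t) = V₀ + (Q_in − Q_out) t = 594 − 2.8000 t; V(89.5) = 343.40 L.
No HCl enters, so dm/dt = −Q_out · (m/V).
Separate: dm/m = −Q_out dt/V(t) ⇒ ln(m/m₀) = −(Q_out/(Q_in−Q_out)) ln(V/V₀).
m = m₀ (V₀/V)^(Q_out/(Q_in−Q_out)) = 79.2 × (594/343.40)^(-4.7500) = 5.8653 mol.

5.87 mol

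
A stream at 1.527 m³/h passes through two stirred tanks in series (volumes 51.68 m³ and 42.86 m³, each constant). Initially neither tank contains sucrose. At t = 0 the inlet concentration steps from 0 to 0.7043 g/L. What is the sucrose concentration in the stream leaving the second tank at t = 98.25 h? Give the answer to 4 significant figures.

0.5812 g/L

Time constants: τᵢ = Vᵢ/Q for each well-mixed tank.
τ₁ = 51.68/1.527 = 33.8441 h; τ₂ = 42.86/1.527 = 28.0681 h.
Tank 1: C₁ = C_in(1 − e^(−t/τ₁)). Tank 2 (τ₁ ≠ τ₂): C₂ = C_in[1 − (τ₁ e^(−t/τ₁) − τ₂ e^(−t/τ₂))/(τ₁ − τ₂)].
At t = 98.25: e^(−t/τ₁) = 0.0548576, e^(−t/τ₂) = 0.0301849.
C₂ = 0.7043·[1 − (33.8441·0.0548576 − 28.0681·0.0301849)/(5.77603)] = 0.7043·0.825247 = 0.581222 g/L.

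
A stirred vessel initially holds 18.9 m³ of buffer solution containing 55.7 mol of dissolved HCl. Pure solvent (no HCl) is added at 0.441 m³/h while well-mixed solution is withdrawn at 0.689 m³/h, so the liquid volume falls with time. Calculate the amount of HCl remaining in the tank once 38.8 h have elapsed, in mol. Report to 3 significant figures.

7.71 mol

Let m(t) be the amount of HCl. Volume: V(t) = V₀ + (Q_in − Q_out) t = 18.9 − 0.24800 t; V(38.8) = 9.2776 m³.
No HCl enters, so dm/dt = −Q_out · (m/V).
Separate: dm/m = −Q_out dt/V(t) ⇒ ln(m/m₀) = −(Q_out/(Q_in−Q_out)) ln(V/V₀).
m = m₀ (V₀/V)^(Q_out/(Q_in−Q_out)) = 55.7 × (18.9/9.2776)^(-2.7782) = 7.7146 mol.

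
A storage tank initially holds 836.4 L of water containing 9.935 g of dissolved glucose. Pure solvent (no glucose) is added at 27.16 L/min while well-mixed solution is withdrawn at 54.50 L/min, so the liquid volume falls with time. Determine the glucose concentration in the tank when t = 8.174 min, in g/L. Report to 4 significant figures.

Total volume: dV/dt = Q_in − Q_out = -27.3400 L/min, so V(t) = 836.4 − 27.3400 t and V(8.174) = 612.923 L.
Solute balance: dm/dt = 0 − Q_out C = −Q_out m/V(t).
dm/m = −Q_out dt/(V₀ − 27.3400 t); integrating gives ln(m/m₀) = −(Q_out/(Q_in−Q_out)) ln(V/V₀).
m = m₀ (V₀/V)^(Q_out/(Q_in−Q_out)) = 9.935 × (836.4/612.923)^(-1.99342) = 5.34614 g.
C = m/V = 5.34614/612.923 = 0.00872237 g/L.

0.008722 g/L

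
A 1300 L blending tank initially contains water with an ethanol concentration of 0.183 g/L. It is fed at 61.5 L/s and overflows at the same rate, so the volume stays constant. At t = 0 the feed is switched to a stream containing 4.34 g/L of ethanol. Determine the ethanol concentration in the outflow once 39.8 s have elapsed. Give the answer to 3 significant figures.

3.71 g/L

Mass balance on the solute (V constant): V dC/dt = Q(C_in − C).
So dC/dt = (C_in − C)/τ with τ = V/Q = 1300/61.5 = 21.138 s.
Solution: C(t) = C_in + (C₀ − C_in) e^(−t/τ).
C(39.8) = 4.34 + (0.183 − 4.34)·e^(−39.8/21.138) = 4.34 + (-4.1570)·0.15216 = 3.7075 g/L.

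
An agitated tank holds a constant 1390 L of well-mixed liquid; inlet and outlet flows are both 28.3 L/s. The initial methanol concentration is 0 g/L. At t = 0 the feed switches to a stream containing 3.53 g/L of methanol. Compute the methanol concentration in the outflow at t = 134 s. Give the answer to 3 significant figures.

3.30 g/L

Mass balance on the solute (V constant): V dC/dt = Q(C_in − C).
Time constant τ = V/Q = 1390/28.3 = 49.117 s.
C approaches C_in exponentially: C(t) = C_in + (C₀ − C_in) e^(−t/τ).
C(134) = 3.53 + (0 − 3.53)·e^(−134/49.117) = 3.53 + (-3.5300)·0.065337 = 3.2994 g/L.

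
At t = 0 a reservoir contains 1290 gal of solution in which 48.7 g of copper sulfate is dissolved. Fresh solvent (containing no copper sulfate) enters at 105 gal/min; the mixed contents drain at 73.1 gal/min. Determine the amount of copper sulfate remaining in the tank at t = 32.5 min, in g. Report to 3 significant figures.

Total volume: dV/dt = Q_in − Q_out = 31.900 gal/min, so V(t) = 1290 + 31.900 t and V(32.5) = 2326.8 gal.
Species balance (pure solvent in): dm/dt = −Q_out · m/V(t).
dm/m = −Q_out dt/(V₀ + 31.900 t); integrating gives ln(m/m₀) = −(Q_out/(Q_in−Q_out)) ln(V/V₀).
m = m₀ (V₀/V)^(Q_out/(Q_in−Q_out)) = 48.7 × (1290/2326.8)^(2.2915) = 12.605 g.

12.6 g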